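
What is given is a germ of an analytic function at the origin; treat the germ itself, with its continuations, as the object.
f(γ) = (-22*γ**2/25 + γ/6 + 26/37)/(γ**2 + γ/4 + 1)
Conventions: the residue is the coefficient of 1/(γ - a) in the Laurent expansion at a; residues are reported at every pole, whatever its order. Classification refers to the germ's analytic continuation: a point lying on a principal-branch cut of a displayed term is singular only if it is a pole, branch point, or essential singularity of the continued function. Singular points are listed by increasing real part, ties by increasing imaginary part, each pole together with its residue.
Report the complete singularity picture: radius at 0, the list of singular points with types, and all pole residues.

Radius of convergence at 0: 1.
At (-1/8) - ((3/8)*sqrt(7))*i: a pole of order 1; residue (29/150) + ((34063/116550)*sqrt(7))*i.
At (-1/8) + ((3/8)*sqrt(7))*i: a pole of order 1; residue (29/150) - ((34063/116550)*sqrt(7))*i.

Denominator factor (γ**2 + γ/4 + 1): discriminant -63/16, complex-conjugate roots (-1/8) + ((3/8)*sqrt(7))*i and (-1/8) - ((3/8)*sqrt(7))*i; poles of order 1, moduli 1 and 1.
The radius of convergence is the smallest modulus among the singular points: 1.
The factor γ**2 + γ/4 + 1 splits as (γ - a)(γ - a') with a = (-1/8) - ((3/8)*sqrt(7))*i, a' = (-1/8) + ((3/8)*sqrt(7))*i. At the order-1 pole a set g(γ) = (γ - a)*f(γ) = [-22*γ**2/25 + γ/6 + 26/37] / (γ - a').
Simple pole: residue = g(a) at a = (-1/8) - ((3/8)*sqrt(7))*i, which is (29/150) + ((34063/116550)*sqrt(7))*i.
The factor γ**2 + γ/4 + 1 splits as (γ - a)(γ - a') with a = (-1/8) + ((3/8)*sqrt(7))*i, a' = (-1/8) - ((3/8)*sqrt(7))*i. At the order-1 pole a set g(γ) = (γ - a)*f(γ) = [-22*γ**2/25 + γ/6 + 26/37] / (γ - a').
Simple pole: residue = g(a) at a = (-1/8) + ((3/8)*sqrt(7))*i, which is (29/150) - ((34063/116550)*sqrt(7))*i.
List the singular points by increasing real part (a conjugate pair: the negative imaginary part first).


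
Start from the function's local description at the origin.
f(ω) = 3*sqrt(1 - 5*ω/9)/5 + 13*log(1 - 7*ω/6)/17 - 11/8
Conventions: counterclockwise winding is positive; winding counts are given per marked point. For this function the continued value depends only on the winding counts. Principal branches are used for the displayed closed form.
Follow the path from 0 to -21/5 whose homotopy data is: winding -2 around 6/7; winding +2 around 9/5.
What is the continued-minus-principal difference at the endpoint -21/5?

Continued minus principal equals -(52/17)*pi*i.

The rational part is single-valued and drops out of the difference; each branch term changes only by its own monodromy.
(3/5)*sqrt(1 - ω/(9/5)): winding +2 is even, the square root returns to the same sheet, contribution 0.
(13/17)*log(1 - ω/(6/7)): each positive loop around 6/7 adds 2*pi*i to the log, so winding -2 contributes (13/17)*(-2)*2*pi*i = -(52/17)*pi*i.
Summing the contributions at ω = -21/5 gives -(52/17)*pi*i.


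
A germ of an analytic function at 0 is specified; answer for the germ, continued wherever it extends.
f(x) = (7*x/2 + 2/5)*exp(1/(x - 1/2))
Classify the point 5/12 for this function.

The point is a regular point.

There is no denominator, hence no pole anywhere.
The essential point of exp(1/(x - (1/2))) is 1/2, not 5/12.
So the germ continues analytically to 5/12.


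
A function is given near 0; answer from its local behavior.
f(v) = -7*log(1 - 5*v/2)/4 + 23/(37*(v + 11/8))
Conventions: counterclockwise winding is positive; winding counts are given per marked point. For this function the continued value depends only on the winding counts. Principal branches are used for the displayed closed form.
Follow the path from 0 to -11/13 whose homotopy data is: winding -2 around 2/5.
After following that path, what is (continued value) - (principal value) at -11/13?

Continued minus principal equals (7)*pi*i.

The rational part is single-valued and drops out of the difference; each branch term changes only by its own monodromy.
(-7/4)*log(1 - v/(2/5)): each positive loop around 2/5 adds 2*pi*i to the log, so winding -2 contributes (-7/4)*(-2)*2*pi*i = (7)*pi*i.
Summing the contributions at v = -11/13 gives (7)*pi*i.


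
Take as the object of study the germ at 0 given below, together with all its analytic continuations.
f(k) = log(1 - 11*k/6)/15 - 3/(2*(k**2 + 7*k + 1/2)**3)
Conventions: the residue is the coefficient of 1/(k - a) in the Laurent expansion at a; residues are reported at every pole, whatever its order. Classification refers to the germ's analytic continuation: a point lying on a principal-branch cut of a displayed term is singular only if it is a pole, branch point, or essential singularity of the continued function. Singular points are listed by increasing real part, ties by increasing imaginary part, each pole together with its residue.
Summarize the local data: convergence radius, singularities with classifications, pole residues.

Denominator factor (k**2 + 7*k + 1/2)^3: discriminant 47, real irrational roots -7/2 + (1/2)*sqrt(47) and -7/2 - (1/2)*sqrt(47); poles of order 3, moduli 7/2 - (1/2)*sqrt(47) and 7/2 + (1/2)*sqrt(47).
Branch term (1/15)*log(1 - k/(6/11)): its argument vanishes at k = 6/11, a logarithmic branch point, modulus 6/11.
The radius of convergence is the smallest modulus among the singular points: 7/2 - (1/2)*sqrt(47).
The branch term is analytic at -7/2 - (1/2)*sqrt(47) and contributes nothing to the residue; only the rational part matters.
The factor k**2 + 7*k + 1/2 splits as (k - a)(k - a') with a = -7/2 - (1/2)*sqrt(47), a' = -7/2 + (1/2)*sqrt(47). At the order-3 pole a set g(k) = (k - a)^3*(rational part) = [-3/2] / (k - a')^3.
Order-3 pole: residue = g''(a)/2; g''(-7/2 - (1/2)*sqrt(47)) = (18/103823)*sqrt(47), so the residue is (9/103823)*sqrt(47).
The branch term is analytic at -7/2 + (1/2)*sqrt(47) and contributes nothing to the residue; only the rational part matters.
The factor k**2 + 7*k + 1/2 splits as (k - a)(k - a') with a = -7/2 + (1/2)*sqrt(47), a' = -7/2 - (1/2)*sqrt(47). At the order-3 pole a set g(k) = (k - a)^3*(rational part) = [-3/2] / (k - a')^3.
Order-3 pole: residue = g''(a)/2; g''(-7/2 + (1/2)*sqrt(47)) = -(18/103823)*sqrt(47), so the residue is -(9/103823)*sqrt(47).
List the singular points by increasing real part (a conjugate pair: the negative imaginary part first).

Radius of convergence at 0: 7/2 - (1/2)*sqrt(47).
At -7/2 - (1/2)*sqrt(47): a pole of order 3; residue (9/103823)*sqrt(47).
At -7/2 + (1/2)*sqrt(47): a pole of order 3; residue -(9/103823)*sqrt(47).
At 6/11: a logarithmic branch point.


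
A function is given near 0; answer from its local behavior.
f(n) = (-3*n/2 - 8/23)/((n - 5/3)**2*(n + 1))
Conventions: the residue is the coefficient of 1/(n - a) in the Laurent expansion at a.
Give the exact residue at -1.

The residue is 477/2944.

At the order-1 pole -1 set g(n) = (n - (-1))*f(n) = (-3*n/2 - 8/23)/(n - 5/3)**2.
Simple pole: residue = g(a) at a = -1, which is 477/2944.


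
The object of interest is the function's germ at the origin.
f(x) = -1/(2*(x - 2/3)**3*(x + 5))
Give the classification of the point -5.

The point is a pole of order 1.

The denominator factor x + 5 vanishes at -5 and appears to the power 1; the numerator there equals -1/2, nonzero, and no other factor vanishes.
Hence a pole whose order is the multiplicity, 1.


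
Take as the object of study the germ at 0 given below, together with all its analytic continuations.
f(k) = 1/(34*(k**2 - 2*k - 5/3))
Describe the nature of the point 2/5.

The point is a regular point.

Denominator factors: k**2 - 2*k - 5/3 = -173/75 at k = 2/5 — none vanishes.
So the germ continues analytically to 2/5.


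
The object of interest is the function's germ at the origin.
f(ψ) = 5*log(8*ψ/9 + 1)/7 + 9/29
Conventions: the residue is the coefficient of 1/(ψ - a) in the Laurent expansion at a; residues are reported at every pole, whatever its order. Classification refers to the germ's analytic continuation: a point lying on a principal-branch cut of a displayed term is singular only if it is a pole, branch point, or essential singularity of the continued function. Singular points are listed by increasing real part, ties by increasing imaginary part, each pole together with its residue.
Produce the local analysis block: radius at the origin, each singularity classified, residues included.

Radius of convergence at 0: 9/8.
At -9/8: a logarithmic branch point.

Branch term (5/7)*log(1 - ψ/(-9/8)): its argument vanishes at ψ = -9/8, a logarithmic branch point, modulus 9/8.
The radius of convergence is the smallest modulus among the singular points: 9/8.


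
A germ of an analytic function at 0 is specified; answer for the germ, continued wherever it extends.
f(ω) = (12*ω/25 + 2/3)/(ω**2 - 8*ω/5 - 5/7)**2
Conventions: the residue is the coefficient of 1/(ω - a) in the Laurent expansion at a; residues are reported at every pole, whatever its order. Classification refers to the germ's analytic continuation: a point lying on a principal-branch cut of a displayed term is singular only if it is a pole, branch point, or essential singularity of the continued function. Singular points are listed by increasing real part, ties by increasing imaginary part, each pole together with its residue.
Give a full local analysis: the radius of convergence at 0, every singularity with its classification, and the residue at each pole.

Denominator factor (ω**2 - 8*ω/5 - 5/7)^2: discriminant 948/175, real irrational roots 4/5 + (1/35)*sqrt(1659) and 4/5 - (1/35)*sqrt(1659); poles of order 2, moduli 4/5 + (1/35)*sqrt(1659) and -4/5 + (1/35)*sqrt(1659).
The radius of convergence is the smallest modulus among the singular points: -4/5 + (1/35)*sqrt(1659).
The factor ω**2 - 8*ω/5 - 5/7 splits as (ω - a)(ω - a') with a = 4/5 - (1/35)*sqrt(1659), a' = 4/5 + (1/35)*sqrt(1659). At the order-2 pole a set g(ω) = (ω - a)^2*f(ω) = [12*ω/25 + 2/3] / (ω - a')^2.
Order-2 pole: residue = g'(a); g'(4/5 - (1/35)*sqrt(1659)) = (1379/337014)*sqrt(1659), so the residue is (1379/337014)*sqrt(1659).
The factor ω**2 - 8*ω/5 - 5/7 splits as (ω - a)(ω - a') with a = 4/5 + (1/35)*sqrt(1659), a' = 4/5 - (1/35)*sqrt(1659). At the order-2 pole a set g(ω) = (ω - a)^2*f(ω) = [12*ω/25 + 2/3] / (ω - a')^2.
Order-2 pole: residue = g'(a); g'(4/5 + (1/35)*sqrt(1659)) = -(1379/337014)*sqrt(1659), so the residue is -(1379/337014)*sqrt(1659).
List the singular points by increasing real part (a conjugate pair: the negative imaginary part first).

Radius of convergence at 0: -4/5 + (1/35)*sqrt(1659).
At 4/5 - (1/35)*sqrt(1659): a pole of order 2; residue (1379/337014)*sqrt(1659).
At 4/5 + (1/35)*sqrt(1659): a pole of order 2; residue -(1379/337014)*sqrt(1659).


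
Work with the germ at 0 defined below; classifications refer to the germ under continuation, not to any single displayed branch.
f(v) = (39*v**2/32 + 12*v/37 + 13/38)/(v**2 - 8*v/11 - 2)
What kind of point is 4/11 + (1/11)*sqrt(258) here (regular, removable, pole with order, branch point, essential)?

The point is a pole of order 1.

The denominator factor v**2 - 8*v/11 - 2 vanishes at 4/11 + (1/11)*sqrt(258) and appears to the power 1; the numerator there equals 4382249/1361008 + (1971/17908)*sqrt(258), nonzero, and no other factor vanishes.
Hence a pole whose order is the multiplicity, 1.


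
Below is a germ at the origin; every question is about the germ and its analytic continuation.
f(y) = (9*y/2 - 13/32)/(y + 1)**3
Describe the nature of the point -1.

The point is a pole of order 3.

The denominator factor y + 1 vanishes at -1 and appears to the power 3; the numerator there equals -157/32, nonzero, and no other factor vanishes.
Hence a pole whose order is the multiplicity, 3.


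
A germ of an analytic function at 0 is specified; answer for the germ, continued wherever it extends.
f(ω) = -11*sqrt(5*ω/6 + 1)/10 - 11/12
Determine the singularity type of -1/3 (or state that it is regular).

The point is a regular point.

There is no denominator, hence no pole anywhere.
Branch term sqrt(1 - ω/(-6/5)): argument at -1/3 is 13/18, nonzero, so -1/3 is not its branch point (a point on a principal cut is still regular for the continued germ).
So the germ continues analytically to -1/3.


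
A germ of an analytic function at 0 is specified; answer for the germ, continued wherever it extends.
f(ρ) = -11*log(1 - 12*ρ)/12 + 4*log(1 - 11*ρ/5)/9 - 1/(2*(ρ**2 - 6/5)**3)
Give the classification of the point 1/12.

The point is a logarithmic branch point.

The term (-11/12)*log(1 - ρ/(1/12)) has argument 1 - 1/12/(1/12) = 0 at 1/12: a logarithmic (infinitely-sheeted) branch point; the remaining terms are analytic or single-valued there.


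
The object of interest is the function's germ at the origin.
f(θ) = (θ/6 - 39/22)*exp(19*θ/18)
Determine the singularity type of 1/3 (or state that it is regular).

The point is a regular point.

There is no denominator, hence no pole anywhere.
The factor exp(19*θ/18) is entire.
So the germ continues analytically to 1/3.


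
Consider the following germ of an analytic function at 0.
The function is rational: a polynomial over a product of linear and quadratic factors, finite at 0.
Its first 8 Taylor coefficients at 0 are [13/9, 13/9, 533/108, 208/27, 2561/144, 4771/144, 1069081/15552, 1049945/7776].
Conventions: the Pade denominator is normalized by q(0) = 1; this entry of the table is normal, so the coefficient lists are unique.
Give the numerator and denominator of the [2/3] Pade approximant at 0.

Taylor coefficients needed (read off): a_0 = 13/9, a_1 = 13/9, a_2 = 533/108, a_3 = 208/27, a_4 = 2561/144, a_5 = 4771/144.
Write the denominator as Q(σ) = 1 + q1*σ + q2*σ^2 + q3*σ^3. Requiring Q*f - P = O(σ^6) with deg P <= 2 kills the coefficients of σ^3..σ^5 in Q*f:
  σ^3: a_3 + q1*a_2 + q2*a_1 + q3*a_0 = 0, i.e. 208/27 + (533/108)*q1 + (13/9)*q2 + (13/9)*q3 = 0.
  σ^4: a_4 + q1*a_3 + q2*a_2 + q3*a_1 = 0, i.e. 2561/144 + (208/27)*q1 + (533/108)*q2 + (13/9)*q3 = 0.
  σ^5: a_5 + q1*a_4 + q2*a_3 + q3*a_2 = 0, i.e. 4771/144 + (2561/144)*q1 + (208/27)*q2 + (533/108)*q3 = 0.
Solving this linear system: q1 = -107/115, q2 = -43/20, q3 = -1/230.
The numerator is Q*f truncated at degree 2: P0 = a_0 = 13/9; P1 = a_1 + q1*a_0 = 104/1035; P2 = a_2 + q1*a_1 + q2*a_0 = 1508/3105.

The Pade approximant has numerator coefficients [13/9, 104/1035, 1508/3105]; denominator coefficients [1, -107/115, -43/20, -1/230].


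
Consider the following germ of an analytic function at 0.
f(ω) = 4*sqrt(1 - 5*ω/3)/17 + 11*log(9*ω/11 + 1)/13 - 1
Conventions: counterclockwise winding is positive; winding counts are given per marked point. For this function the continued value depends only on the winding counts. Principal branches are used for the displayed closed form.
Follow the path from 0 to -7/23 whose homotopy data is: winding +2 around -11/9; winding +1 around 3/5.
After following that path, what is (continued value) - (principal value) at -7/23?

The rational part is single-valued and drops out of the difference; each branch term changes only by its own monodromy.
(4/17)*sqrt(1 - ω/(3/5)): winding +1 is odd, the square root flips sign, contributing -2*(4/17)*sqrt(1 - (-7/23)/(3/5)) = -2*(4/17)*sqrt(104/69) = -(16/1173)*sqrt(1794).
(11/13)*log(1 - ω/(-11/9)): each positive loop around -11/9 adds 2*pi*i to the log, so winding +2 contributes (11/13)*(2)*2*pi*i = (44/13)*pi*i.
Summing the contributions at ω = -7/23 gives (-(16/1173)*sqrt(1794)) + ((44/13)*pi)*i.

Continued minus principal equals (-(16/1173)*sqrt(1794)) + ((44/13)*pi)*i.


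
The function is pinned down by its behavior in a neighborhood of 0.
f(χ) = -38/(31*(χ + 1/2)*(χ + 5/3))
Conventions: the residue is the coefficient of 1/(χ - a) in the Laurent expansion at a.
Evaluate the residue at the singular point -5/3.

The residue is 228/217.

At the order-1 pole -5/3 set g(χ) = (χ - (-5/3))*f(χ) = -38/(31*(χ + 1/2)).
Simple pole: residue = g(a) at a = -5/3, which is 228/217.


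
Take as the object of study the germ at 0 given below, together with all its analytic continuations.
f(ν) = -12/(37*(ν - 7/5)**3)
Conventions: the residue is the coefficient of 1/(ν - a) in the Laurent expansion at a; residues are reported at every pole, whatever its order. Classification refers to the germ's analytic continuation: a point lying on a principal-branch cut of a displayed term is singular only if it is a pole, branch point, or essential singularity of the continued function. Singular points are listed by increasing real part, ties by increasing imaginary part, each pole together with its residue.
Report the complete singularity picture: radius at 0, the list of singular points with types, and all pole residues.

Denominator factor (ν - 7/5)^3: pole of order 3 at 7/5, modulus 7/5.
The radius of convergence is the smallest modulus among the singular points: 7/5.
At the order-3 pole 7/5 set g(ν) = (ν - (7/5))^3*f(ν) = -12/37.
Order-3 pole: residue = g''(a)/2; g''(7/5) = 0, so the residue is 0.

Radius of convergence at 0: 7/5.
At 7/5: a pole of order 3; residue 0.


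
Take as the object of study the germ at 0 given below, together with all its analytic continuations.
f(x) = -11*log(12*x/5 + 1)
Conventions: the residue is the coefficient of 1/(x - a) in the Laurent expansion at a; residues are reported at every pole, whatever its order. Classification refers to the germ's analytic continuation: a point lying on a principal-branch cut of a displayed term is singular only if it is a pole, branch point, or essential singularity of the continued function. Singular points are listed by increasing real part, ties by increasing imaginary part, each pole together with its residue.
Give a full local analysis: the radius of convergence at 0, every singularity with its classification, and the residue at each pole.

Radius of convergence at 0: 5/12.
At -5/12: a logarithmic branch point.

Branch term (-11)*log(1 - x/(-5/12)): its argument vanishes at x = -5/12, a logarithmic branch point, modulus 5/12.
The radius of convergence is the smallest modulus among the singular points: 5/12.


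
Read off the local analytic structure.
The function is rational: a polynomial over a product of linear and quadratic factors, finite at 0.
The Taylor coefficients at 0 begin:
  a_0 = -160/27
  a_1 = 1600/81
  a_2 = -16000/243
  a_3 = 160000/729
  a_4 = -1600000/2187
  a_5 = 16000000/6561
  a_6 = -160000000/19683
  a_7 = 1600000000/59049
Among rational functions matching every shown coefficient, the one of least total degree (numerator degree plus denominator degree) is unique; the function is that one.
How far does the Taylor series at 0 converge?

No rational of total degree below 1 reproduces all 8 coefficients; solving the [0/1] Pade equations on them gives f(η) = -16/(9*(η + 3/10)), whose expansion matches every shown term.
Denominator factor (η + 3/10): pole of order 1 at -3/10, modulus 3/10.
The radius of convergence is the smallest modulus among the singular points: 3/10.

The radius of convergence is 3/10.


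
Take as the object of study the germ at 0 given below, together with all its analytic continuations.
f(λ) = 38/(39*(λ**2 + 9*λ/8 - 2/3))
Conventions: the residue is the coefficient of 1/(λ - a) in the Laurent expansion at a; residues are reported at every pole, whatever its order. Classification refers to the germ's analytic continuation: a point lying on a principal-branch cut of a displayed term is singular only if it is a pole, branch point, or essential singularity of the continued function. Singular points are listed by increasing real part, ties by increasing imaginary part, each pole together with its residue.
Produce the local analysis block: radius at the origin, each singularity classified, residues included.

Radius of convergence at 0: -9/16 + (1/48)*sqrt(2265).
At -9/16 - (1/48)*sqrt(2265): a pole of order 1; residue -(304/29445)*sqrt(2265).
At -9/16 + (1/48)*sqrt(2265): a pole of order 1; residue (304/29445)*sqrt(2265).

Denominator factor (λ**2 + 9*λ/8 - 2/3): discriminant 755/192, real irrational roots -9/16 + (1/48)*sqrt(2265) and -9/16 - (1/48)*sqrt(2265); poles of order 1, moduli -9/16 + (1/48)*sqrt(2265) and 9/16 + (1/48)*sqrt(2265).
The radius of convergence is the smallest modulus among the singular points: -9/16 + (1/48)*sqrt(2265).
The factor λ**2 + 9*λ/8 - 2/3 splits as (λ - a)(λ - a') with a = -9/16 - (1/48)*sqrt(2265), a' = -9/16 + (1/48)*sqrt(2265). At the order-1 pole a set g(λ) = (λ - a)*f(λ) = [38/39] / (λ - a').
Simple pole: residue = g(a) at a = -9/16 - (1/48)*sqrt(2265), which is -(304/29445)*sqrt(2265).
The factor λ**2 + 9*λ/8 - 2/3 splits as (λ - a)(λ - a') with a = -9/16 + (1/48)*sqrt(2265), a' = -9/16 - (1/48)*sqrt(2265). At the order-1 pole a set g(λ) = (λ - a)*f(λ) = [38/39] / (λ - a').
Simple pole: residue = g(a) at a = -9/16 + (1/48)*sqrt(2265), which is (304/29445)*sqrt(2265).
List the singular points by increasing real part (a conjugate pair: the negative imaginary part first).


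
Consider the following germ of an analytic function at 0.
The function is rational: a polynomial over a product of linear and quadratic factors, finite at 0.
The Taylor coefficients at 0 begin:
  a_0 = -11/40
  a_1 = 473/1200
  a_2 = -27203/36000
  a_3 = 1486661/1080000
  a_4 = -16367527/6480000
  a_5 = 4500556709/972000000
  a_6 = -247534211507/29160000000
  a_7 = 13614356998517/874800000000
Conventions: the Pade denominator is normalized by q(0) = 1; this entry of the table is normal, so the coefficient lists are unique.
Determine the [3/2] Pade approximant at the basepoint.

The Pade approximant has numerator coefficients [-11/40, -1022571/24591760, -17303/3073970, -14641/24591760]; denominator coefficients [1, 7306243/4610955, -42064361/92219100].

Taylor coefficients needed (read off): a_0 = -11/40, a_1 = 473/1200, a_2 = -27203/36000, a_3 = 1486661/1080000, a_4 = -16367527/6480000, a_5 = 4500556709/972000000.
Write the denominator as Q(λ) = 1 + q1*λ + q2*λ^2. Requiring Q*f - P = O(λ^6) with deg P <= 3 kills the coefficients of λ^4..λ^5 in Q*f:
  λ^4: a_4 + q1*a_3 + q2*a_2 = 0, i.e. -16367527/6480000 + (1486661/1080000)*q1 + (-27203/36000)*q2 = 0.
  λ^5: a_5 + q1*a_4 + q2*a_3 = 0, i.e. 4500556709/972000000 + (-16367527/6480000)*q1 + (1486661/1080000)*q2 = 0.
Solving this linear system: q1 = 7306243/4610955, q2 = -42064361/92219100.
The numerator is Q*f truncated at degree 3: P0 = a_0 = -11/40; P1 = a_1 + q1*a_0 = -1022571/24591760; P2 = a_2 + q1*a_1 + q2*a_0 = -17303/3073970; P3 = a_3 + q1*a_2 + q2*a_1 = -14641/24591760.


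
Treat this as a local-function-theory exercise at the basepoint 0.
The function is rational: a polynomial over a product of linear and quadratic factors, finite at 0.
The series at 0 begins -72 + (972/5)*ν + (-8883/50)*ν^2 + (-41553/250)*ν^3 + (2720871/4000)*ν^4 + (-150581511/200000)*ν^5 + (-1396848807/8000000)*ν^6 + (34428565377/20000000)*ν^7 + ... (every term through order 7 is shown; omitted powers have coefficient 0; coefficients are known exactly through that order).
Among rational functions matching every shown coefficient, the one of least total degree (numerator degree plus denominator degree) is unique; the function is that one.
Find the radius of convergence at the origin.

No rational of total degree below 4 reproduces all 8 coefficients; solving the [0/4] Pade equations on them gives f(ν) = -32/(ν**2 + 9*ν/10 + 2/3)**2, whose expansion matches every shown term.
Denominator factor (ν**2 + 9*ν/10 + 2/3)^2: discriminant -557/300, complex-conjugate roots (-9/20) + ((1/60)*sqrt(1671))*i and (-9/20) - ((1/60)*sqrt(1671))*i; poles of order 2, moduli (1/3)*sqrt(6) and (1/3)*sqrt(6).
The radius of convergence is the smallest modulus among the singular points: (1/3)*sqrt(6).

The radius of convergence is (1/3)*sqrt(6).


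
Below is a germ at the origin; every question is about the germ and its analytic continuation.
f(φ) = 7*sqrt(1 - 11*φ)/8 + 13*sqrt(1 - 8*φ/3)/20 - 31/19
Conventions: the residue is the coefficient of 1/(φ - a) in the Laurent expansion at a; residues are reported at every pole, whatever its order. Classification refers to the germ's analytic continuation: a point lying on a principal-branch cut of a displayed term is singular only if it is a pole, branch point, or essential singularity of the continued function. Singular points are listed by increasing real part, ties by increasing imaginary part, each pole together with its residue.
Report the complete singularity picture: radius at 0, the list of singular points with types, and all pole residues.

Radius of convergence at 0: 1/11.
At 1/11: an algebraic (square-root) branch point.
At 3/8: an algebraic (square-root) branch point.

Branch term (7/8)*sqrt(1 - φ/(1/11)): its argument vanishes at φ = 1/11, a square-root branch point, modulus 1/11.
Branch term (13/20)*sqrt(1 - φ/(3/8)): its argument vanishes at φ = 3/8, a square-root branch point, modulus 3/8.
The radius of convergence is the smallest modulus among the singular points: 1/11.
List the singular points by increasing real part (a conjugate pair: the negative imaginary part first).


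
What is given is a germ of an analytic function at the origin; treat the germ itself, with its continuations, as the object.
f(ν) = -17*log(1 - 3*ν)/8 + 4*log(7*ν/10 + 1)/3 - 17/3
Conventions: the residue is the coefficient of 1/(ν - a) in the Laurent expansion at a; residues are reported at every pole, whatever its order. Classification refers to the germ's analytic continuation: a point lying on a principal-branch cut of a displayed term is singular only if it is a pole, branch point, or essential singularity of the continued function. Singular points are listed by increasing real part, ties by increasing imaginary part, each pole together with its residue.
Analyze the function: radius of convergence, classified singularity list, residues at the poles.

Radius of convergence at 0: 1/3.
At -10/7: a logarithmic branch point.
At 1/3: a logarithmic branch point.

Branch term (4/3)*log(1 - ν/(-10/7)): its argument vanishes at ν = -10/7, a logarithmic branch point, modulus 10/7.
Branch term (-17/8)*log(1 - ν/(1/3)): its argument vanishes at ν = 1/3, a logarithmic branch point, modulus 1/3.
The radius of convergence is the smallest modulus among the singular points: 1/3.
List the singular points by increasing real part (a conjugate pair: the negative imaginary part first).


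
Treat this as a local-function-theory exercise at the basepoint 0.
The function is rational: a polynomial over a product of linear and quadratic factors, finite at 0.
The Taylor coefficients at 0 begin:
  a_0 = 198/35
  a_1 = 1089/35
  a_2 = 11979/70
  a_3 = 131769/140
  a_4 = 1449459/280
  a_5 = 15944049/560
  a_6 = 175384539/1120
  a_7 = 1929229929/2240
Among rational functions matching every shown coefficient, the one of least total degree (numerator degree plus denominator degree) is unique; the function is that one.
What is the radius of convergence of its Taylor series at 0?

The radius of convergence is 2/11.

No rational of total degree below 1 reproduces all 8 coefficients; solving the [0/1] Pade equations on them gives f(γ) = -36/(35*(γ - 2/11)), whose expansion matches every shown term.
Denominator factor (γ - 2/11): pole of order 1 at 2/11, modulus 2/11.
The radius of convergence is the smallest modulus among the singular points: 2/11.


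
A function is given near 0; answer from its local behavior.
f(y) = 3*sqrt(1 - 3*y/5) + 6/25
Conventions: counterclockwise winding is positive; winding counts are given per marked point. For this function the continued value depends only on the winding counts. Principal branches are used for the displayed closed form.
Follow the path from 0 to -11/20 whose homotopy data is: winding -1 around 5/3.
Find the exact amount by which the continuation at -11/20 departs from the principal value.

Continued minus principal equals -(3/5)*sqrt(133).

The rational part is single-valued and drops out of the difference; each branch term changes only by its own monodromy.
(3)*sqrt(1 - y/(5/3)): winding -1 is odd, the square root flips sign, contributing -2*(3)*sqrt(1 - (-11/20)/(5/3)) = -2*(3)*sqrt(133/100) = -(3/5)*sqrt(133).
Summing the contributions at y = -11/20 gives -(3/5)*sqrt(133).


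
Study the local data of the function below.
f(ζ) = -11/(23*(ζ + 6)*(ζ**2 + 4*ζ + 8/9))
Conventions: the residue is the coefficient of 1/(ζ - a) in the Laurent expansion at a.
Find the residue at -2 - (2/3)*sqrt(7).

The residue is 99/5336 + (297/18676)*sqrt(7).

The factor ζ**2 + 4*ζ + 8/9 splits as (ζ - a)(ζ - a') with a = -2 - (2/3)*sqrt(7), a' = -2 + (2/3)*sqrt(7). At the order-1 pole a set g(ζ) = (ζ - a)*f(ζ) = [-11/(23*(ζ + 6))] / (ζ - a').
Simple pole: residue = g(a) at a = -2 - (2/3)*sqrt(7), which is 99/5336 + (297/18676)*sqrt(7).


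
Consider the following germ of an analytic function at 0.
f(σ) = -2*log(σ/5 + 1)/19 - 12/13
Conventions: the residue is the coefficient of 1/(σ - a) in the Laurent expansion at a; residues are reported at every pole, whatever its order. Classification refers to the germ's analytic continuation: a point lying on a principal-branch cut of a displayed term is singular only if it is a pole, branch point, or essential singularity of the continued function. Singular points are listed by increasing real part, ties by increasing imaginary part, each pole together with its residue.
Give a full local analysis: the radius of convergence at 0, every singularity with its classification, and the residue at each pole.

Radius of convergence at 0: 5.
At -5: a logarithmic branch point.

Branch term (-2/19)*log(1 - σ/(-5)): its argument vanishes at σ = -5, a logarithmic branch point, modulus 5.
The radius of convergence is the smallest modulus among the singular points: 5.


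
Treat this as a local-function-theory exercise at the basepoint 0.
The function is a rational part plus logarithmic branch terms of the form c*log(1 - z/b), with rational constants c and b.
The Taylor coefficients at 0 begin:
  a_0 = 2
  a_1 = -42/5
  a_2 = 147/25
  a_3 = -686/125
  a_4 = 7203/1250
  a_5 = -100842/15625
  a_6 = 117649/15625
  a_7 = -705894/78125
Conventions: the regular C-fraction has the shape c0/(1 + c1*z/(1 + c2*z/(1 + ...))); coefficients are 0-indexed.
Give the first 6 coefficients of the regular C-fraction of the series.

Taylor coefficients (read off): a_0 = 2, a_1 = -42/5, a_2 = 147/25, a_3 = -686/125, a_4 = 7203/1250, a_5 = -100842/15625.
c0 = a_0 = 2. Peel one level at a time: if S = 1 + c*z/S' with S'(0) = 1, then c is the z-coefficient of S and S' = c*z/(S - 1).
S_1 = c0/f = 1 + (21/5)*z + (147/10)*z^2 + ...; c1 = 21/5.
S_2 = c1*z/(S_1 - 1) = 1 + (-7/2)*z + (-49/300)*z^2 + ...; c2 = -7/2.
S_3 = c2*z/(S_2 - 1) = 1 + (-7/150)*z + (196/5625)*z^2 + ...; c3 = -7/150.
S_4 = c3*z/(S_3 - 1) = 1 + (56/75)*z + (-49/375)*z^2 + ...; c4 = 56/75.
S_5 = c4*z/(S_4 - 1) = 1 + (7/40)*z + ...; c5 = 7/40.

The regular C-fraction coefficients are [2, 21/5, -7/2, -7/150, 56/75, 7/40].


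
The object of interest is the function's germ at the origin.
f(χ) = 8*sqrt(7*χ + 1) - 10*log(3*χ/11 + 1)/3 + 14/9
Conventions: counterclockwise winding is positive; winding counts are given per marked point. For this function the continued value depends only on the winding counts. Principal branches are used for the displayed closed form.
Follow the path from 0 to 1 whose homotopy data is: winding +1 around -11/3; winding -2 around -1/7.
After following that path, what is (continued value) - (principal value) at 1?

Continued minus principal equals -(20/3)*pi*i.

The rational part is single-valued and drops out of the difference; each branch term changes only by its own monodromy.
(8)*sqrt(1 - χ/(-1/7)): winding -2 is even, the square root returns to the same sheet, contribution 0.
(-10/3)*log(1 - χ/(-11/3)): each positive loop around -11/3 adds 2*pi*i to the log, so winding +1 contributes (-10/3)*(1)*2*pi*i = -(20/3)*pi*i.
Summing the contributions at χ = 1 gives -(20/3)*pi*i.


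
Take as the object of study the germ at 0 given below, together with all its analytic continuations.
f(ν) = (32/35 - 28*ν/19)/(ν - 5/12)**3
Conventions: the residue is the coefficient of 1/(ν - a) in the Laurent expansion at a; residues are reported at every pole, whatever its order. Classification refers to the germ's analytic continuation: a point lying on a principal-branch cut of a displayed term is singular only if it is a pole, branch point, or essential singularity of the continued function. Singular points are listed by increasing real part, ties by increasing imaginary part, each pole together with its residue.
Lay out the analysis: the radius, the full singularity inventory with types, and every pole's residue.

Denominator factor (ν - 5/12)^3: pole of order 3 at 5/12, modulus 5/12.
The radius of convergence is the smallest modulus among the singular points: 5/12.
At the order-3 pole 5/12 set g(ν) = (ν - (5/12))^3*f(ν) = 32/35 - 28*ν/19.
Order-3 pole: residue = g''(a)/2; g''(5/12) = 0, so the residue is 0.

Radius of convergence at 0: 5/12.
At 5/12: a pole of order 3; residue 0.


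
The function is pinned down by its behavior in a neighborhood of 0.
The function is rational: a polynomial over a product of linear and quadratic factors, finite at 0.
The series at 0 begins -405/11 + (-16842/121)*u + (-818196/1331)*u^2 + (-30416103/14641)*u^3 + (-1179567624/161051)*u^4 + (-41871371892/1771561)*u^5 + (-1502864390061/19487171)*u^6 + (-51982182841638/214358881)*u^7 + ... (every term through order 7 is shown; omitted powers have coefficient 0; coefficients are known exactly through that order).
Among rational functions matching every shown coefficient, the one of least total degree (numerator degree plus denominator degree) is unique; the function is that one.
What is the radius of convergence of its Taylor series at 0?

No rational of total degree below 4 reproduces all 8 coefficients; solving the [1/3] Pade equations on them gives f(u) = (-4*u/5 - 27/11)/((u - 1/3)*(u**2 + u/11 - 1/5)), whose expansion matches every shown term.
Denominator factor (u - 1/3): pole of order 1 at 1/3, modulus 1/3.
Denominator factor (u**2 + u/11 - 1/5): discriminant 489/605, real irrational roots -1/22 + (1/110)*sqrt(2445) and -1/22 - (1/110)*sqrt(2445); poles of order 1, moduli -1/22 + (1/110)*sqrt(2445) and 1/22 + (1/110)*sqrt(2445).
The radius of convergence is the smallest modulus among the singular points: 1/3.

The radius of convergence is 1/3.


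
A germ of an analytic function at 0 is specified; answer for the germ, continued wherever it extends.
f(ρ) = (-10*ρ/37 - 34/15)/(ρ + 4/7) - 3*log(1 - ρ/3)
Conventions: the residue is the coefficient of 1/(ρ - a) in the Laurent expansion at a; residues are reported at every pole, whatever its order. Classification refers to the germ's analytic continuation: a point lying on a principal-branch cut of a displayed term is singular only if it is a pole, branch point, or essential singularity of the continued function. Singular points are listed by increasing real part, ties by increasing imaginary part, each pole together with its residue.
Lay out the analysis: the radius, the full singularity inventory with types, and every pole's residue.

Radius of convergence at 0: 4/7.
At -4/7: a pole of order 1; residue -8206/3885.
At 3: a logarithmic branch point.

Denominator factor (ρ + 4/7): pole of order 1 at -4/7, modulus 4/7.
Branch term (-3)*log(1 - ρ/(3)): its argument vanishes at ρ = 3, a logarithmic branch point, modulus 3.
The radius of convergence is the smallest modulus among the singular points: 4/7.
The branch term is analytic at -4/7 and contributes nothing to the residue; only the rational part matters.
At the order-1 pole -4/7 set g(ρ) = (ρ - (-4/7))*(rational part) = -10*ρ/37 - 34/15.
Simple pole: residue = g(a) at a = -4/7, which is -8206/3885.
List the singular points by increasing real part (a conjugate pair: the negative imaginary part first).


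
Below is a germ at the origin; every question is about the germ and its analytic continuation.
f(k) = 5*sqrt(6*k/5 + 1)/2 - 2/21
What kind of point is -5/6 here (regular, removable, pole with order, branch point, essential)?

The point is an algebraic (square-root) branch point.

The term (5/2)*sqrt(1 - k/(-5/6)) has argument 1 - -5/6/(-5/6) = 0 at -5/6: a square-root (algebraic, two-sheeted) branch point; the remaining terms are analytic or single-valued there.


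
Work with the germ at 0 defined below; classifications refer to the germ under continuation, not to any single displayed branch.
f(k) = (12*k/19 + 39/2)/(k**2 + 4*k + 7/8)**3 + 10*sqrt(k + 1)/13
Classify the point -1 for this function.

The term (10/13)*sqrt(1 - k/(-1)) has argument 1 - -1/(-1) = 0 at -1: a square-root (algebraic, two-sheeted) branch point; the remaining terms are analytic or single-valued there.

The point is an algebraic (square-root) branch point.


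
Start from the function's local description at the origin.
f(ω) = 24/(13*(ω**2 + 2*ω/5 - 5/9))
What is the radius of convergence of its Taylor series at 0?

The radius of convergence is -1/5 + (1/15)*sqrt(134).

Denominator factor (ω**2 + 2*ω/5 - 5/9): discriminant 536/225, real irrational roots -1/5 + (1/15)*sqrt(134) and -1/5 - (1/15)*sqrt(134); poles of order 1, moduli -1/5 + (1/15)*sqrt(134) and 1/5 + (1/15)*sqrt(134).
The radius of convergence is the smallest modulus among the singular points: -1/5 + (1/15)*sqrt(134).


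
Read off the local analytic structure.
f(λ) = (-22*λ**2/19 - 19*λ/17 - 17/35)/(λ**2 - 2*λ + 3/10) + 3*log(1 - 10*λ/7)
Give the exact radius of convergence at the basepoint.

Denominator factor (λ**2 - 2*λ + 3/10): discriminant 14/5, real irrational roots 1 + (1/10)*sqrt(70) and 1 - (1/10)*sqrt(70); poles of order 1, moduli 1 + (1/10)*sqrt(70) and 1 - (1/10)*sqrt(70).
Branch term (3)*log(1 - λ/(7/10)): its argument vanishes at λ = 7/10, a logarithmic branch point, modulus 7/10.
The radius of convergence is the smallest modulus among the singular points: 1 - (1/10)*sqrt(70).

The radius of convergence is 1 - (1/10)*sqrt(70).


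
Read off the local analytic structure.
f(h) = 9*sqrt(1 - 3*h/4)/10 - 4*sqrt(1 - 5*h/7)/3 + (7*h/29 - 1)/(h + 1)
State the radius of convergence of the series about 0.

The radius of convergence is 1.

Denominator factor (h + 1): pole of order 1 at -1, modulus 1.
Branch term (-4/3)*sqrt(1 - h/(7/5)): its argument vanishes at h = 7/5, a square-root branch point, modulus 7/5.
Branch term (9/10)*sqrt(1 - h/(4/3)): its argument vanishes at h = 4/3, a square-root branch point, modulus 4/3.
The radius of convergence is the smallest modulus among the singular points: 1.


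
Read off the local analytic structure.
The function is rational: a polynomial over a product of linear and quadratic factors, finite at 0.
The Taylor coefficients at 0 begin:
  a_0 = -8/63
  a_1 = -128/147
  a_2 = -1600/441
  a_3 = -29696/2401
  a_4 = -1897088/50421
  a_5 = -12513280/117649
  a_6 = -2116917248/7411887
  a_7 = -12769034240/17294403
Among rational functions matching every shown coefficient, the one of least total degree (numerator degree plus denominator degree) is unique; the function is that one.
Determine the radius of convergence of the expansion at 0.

No rational of total degree below 6 reproduces all 8 coefficients; solving the [1/5] Pade equations on them gives f(w) = (5*w/18 + 7/36)/((w - 1/2)**3*(w + 7/2)**2), whose expansion matches every shown term.
Denominator factor (w + 7/2)^2: pole of order 2 at -7/2, modulus 7/2.
Denominator factor (w - 1/2)^3: pole of order 3 at 1/2, modulus 1/2.
The radius of convergence is the smallest modulus among the singular points: 1/2.

The radius of convergence is 1/2.


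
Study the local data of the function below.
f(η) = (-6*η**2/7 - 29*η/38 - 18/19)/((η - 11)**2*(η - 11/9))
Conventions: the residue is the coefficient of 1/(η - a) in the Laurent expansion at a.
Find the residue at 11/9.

The residue is -68097/2059904.

At the order-1 pole 11/9 set g(η) = (η - (11/9))*f(η) = (-6*η**2/7 - 29*η/38 - 18/19)/(η - 11)**2.
Simple pole: residue = g(a) at a = 11/9, which is -68097/2059904.


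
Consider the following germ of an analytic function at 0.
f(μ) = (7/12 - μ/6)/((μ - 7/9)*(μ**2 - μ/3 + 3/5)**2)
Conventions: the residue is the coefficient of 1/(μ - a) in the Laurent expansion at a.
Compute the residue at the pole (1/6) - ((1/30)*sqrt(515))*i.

The residue is (-297675/1173512) - ((258126615/12449788808)*sqrt(515))*i.

The factor μ**2 - μ/3 + 3/5 splits as (μ - a)(μ - a') with a = (1/6) - ((1/30)*sqrt(515))*i, a' = (1/6) + ((1/30)*sqrt(515))*i. At the order-2 pole a set g(μ) = (μ - a)^2*f(μ) = [(7/12 - μ/6)/(μ - 7/9)] / (μ - a')^2.
Order-2 pole: residue = g'(a); g'((1/6) - ((1/30)*sqrt(515))*i) = (-297675/1173512) - ((258126615/12449788808)*sqrt(515))*i, so the residue is (-297675/1173512) - ((258126615/12449788808)*sqrt(515))*i.
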